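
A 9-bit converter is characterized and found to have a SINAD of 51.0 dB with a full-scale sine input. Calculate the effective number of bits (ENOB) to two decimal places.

8.18 bits

ENOB = (SINAD − 1.76) / 6.02 = (51.0 − 1.76)/6.02 = 8.179.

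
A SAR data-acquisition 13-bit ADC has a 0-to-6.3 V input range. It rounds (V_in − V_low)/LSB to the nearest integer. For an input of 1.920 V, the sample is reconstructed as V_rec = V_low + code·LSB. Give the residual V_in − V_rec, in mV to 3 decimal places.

-0.300 mV

Step size: 6.3 V ÷ 2^13 = 0.769 mV.
(1.920 − 0)/0.000769043 = 2496.6095; round gives code 2497.
Reconstructed: 1.9203003 V.
V_in − V_rec = -0.000300293 V = -0.300 mV.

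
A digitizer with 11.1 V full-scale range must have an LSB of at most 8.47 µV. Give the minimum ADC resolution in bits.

Number of steps required ≥ 11.1 V / 8.47 µV = 1310507.67.
Need 2^N ≥ 1310507.67; 2^20 = 1048576, 2^21 = 2097152.
Minimum N = 21.

21 bits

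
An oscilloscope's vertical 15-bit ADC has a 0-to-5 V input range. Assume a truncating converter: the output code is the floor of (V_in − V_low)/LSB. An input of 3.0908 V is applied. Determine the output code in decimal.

With 32768 levels over 5 V, one step is 152.59 µV.
(3.0908 − 0) / 0.000152588 = 20255.867 LSBs.
Floor → code 20255.

code 20255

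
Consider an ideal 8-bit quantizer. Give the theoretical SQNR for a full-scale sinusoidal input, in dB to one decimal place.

SNR ≈ 6.02·N + 1.76 dB = 6.02·8 + 1.76 = 49.92 dB.

49.9 dB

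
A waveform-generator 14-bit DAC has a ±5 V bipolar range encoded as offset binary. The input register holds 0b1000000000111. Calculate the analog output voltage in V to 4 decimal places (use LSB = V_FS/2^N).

LSB = 10 V / 2^14 = 0.610 mV.
Code 0b1000000000111 = 4103 decimal.
V_out = (−5) + 4103 × 0.000610352 V = -2.49573 V.

-2.4957 V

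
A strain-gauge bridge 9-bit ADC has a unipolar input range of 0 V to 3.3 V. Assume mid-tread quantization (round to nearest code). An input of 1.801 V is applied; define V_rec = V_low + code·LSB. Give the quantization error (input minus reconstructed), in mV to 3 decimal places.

One LSB is 3.3 V / 512 = 6.445 mV.
(1.801 − 0)/0.00644531 = 279.4279; round gives code 279.
Code 279 maps back to 0 + 279×0.00644531 V = 1.7982422 V.
V_in − V_rec = 0.00275781 V = 2.758 mV.

2.758 mV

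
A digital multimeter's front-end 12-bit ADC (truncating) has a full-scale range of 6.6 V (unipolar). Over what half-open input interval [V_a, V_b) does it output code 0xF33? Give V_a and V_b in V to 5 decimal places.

LSB = 6.6/2^12 = 1.611 mV.
Code 0xF33 = 3891 decimal.
V_a = V_low + 3891·LSB = 6.26968 V; V_b = V_low + 3892·LSB = 6.27129 V.

[6.26968 V, 6.27129 V)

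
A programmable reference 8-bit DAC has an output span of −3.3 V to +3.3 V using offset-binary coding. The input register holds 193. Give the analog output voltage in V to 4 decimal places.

LSB = 6.6 V / 2^8 = 25.781 mV.
V_out = (−3.3) + 193 × 0.0257812 V = 1.67578 V.

1.6758 V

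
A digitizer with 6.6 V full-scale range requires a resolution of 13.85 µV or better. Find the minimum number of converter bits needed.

Number of steps required ≥ 6.6 V / 13.85 µV = 476534.30.
Need 2^N ≥ 476534.30; 2^18 = 262144, 2^19 = 524288.
Minimum N = 19.

19 bits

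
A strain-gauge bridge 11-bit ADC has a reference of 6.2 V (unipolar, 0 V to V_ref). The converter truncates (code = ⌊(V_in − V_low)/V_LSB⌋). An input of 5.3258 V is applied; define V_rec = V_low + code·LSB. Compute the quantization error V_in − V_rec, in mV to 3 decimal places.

0.702 mV

LSB = 6.2/2^11 = 3.027 mV.
Scaled input = 1759.2320 LSBs, so code = 1759.
Code 1759 maps back to 0 + 1759×0.00302734 V = 5.3250977 V.
Error = 5.3258 − 5.3250977 = 0.000702344 V = 0.702 mV.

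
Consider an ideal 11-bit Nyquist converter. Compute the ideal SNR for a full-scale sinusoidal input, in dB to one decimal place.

68.0 dB

SNR ≈ 6.02·N + 1.76 dB = 6.02·11 + 1.76 = 67.98 dB.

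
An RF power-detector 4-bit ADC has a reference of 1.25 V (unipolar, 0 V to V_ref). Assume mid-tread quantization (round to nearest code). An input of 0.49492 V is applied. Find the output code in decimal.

With 16 levels over 1.25 V, one step is 78.125 mV.
(V_in − V_low)/LSB = (0.49492 − 0) / 0.078125 = 6.335.
round(6.335) = 6.

code 6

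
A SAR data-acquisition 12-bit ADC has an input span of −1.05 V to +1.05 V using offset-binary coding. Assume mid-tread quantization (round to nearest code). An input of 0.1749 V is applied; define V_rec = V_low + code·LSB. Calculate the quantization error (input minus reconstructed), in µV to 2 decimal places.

70.90 µV

One LSB is 2.1 V / 4096 = 0.513 mV.
Scaled input = 2389.1383 LSBs, so code = 2389.
Reconstructed: 0.1748291 V.
Difference: 7.08984e-05 V → 70.90 µV.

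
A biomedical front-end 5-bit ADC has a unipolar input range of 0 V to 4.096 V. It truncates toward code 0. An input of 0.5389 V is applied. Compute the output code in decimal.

code 4

LSB = 4.096 V / 32 = 128.000 mV.
(0.5389 − 0) / 0.128 = 4.210 LSBs.
⌊·⌋(4.210) = 4.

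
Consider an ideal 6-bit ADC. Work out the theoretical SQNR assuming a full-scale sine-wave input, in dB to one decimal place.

37.9 dB

SNR ≈ 6.02·N + 1.76 dB = 6.02·6 + 1.76 = 37.88 dB.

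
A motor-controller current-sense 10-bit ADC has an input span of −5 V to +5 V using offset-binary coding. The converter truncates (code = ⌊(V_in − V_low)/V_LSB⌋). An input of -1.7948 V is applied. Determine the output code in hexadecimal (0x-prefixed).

With 1024 levels over 10 V, one step is 9.766 mV.
(-1.7948 − (−5)) / 0.00976562 = 328.212 LSBs.
So the output code is 328.
In hexadecimal (0x-prefixed): 0x148.

code 0x148 (decimal 328)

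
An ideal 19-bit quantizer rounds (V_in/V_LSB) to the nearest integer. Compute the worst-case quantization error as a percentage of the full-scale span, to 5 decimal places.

0.00010 %

Rounding → worst-case error = ½ LSB = V_FS/2^20, so 100/1048576 = 9.53674e-05 % of full scale.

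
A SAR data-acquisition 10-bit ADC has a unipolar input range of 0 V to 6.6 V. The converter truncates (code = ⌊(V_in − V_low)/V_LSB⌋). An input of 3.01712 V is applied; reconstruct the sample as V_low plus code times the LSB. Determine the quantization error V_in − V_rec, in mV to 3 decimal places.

One LSB is 6.6 V / 1024 = 6.445 mV.
Scaled input = 468.1107 LSBs, so code = 468.
Code 468 maps back to 0 + 468×0.00644531 V = 3.0164063 V.
Error = 3.01712 − 3.0164063 = 0.00071375 V = 0.714 mV.

0.714 mV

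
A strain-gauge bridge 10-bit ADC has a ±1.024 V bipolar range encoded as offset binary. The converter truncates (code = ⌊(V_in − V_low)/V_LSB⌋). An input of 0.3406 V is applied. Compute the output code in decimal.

code 682

With 1024 levels over 2.048 V, one step is 2.000 mV.
(0.3406 − (−1.024)) / 0.002 = 682.300 LSBs.
⌊·⌋(682.300) = 682.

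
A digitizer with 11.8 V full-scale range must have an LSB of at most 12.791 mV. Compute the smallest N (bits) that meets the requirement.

10 bits

Number of steps required ≥ 11.8 V / 12.791 mV = 922.52.
Need 2^N ≥ 922.52; 2^9 = 512, 2^10 = 1024.
Minimum N = 10.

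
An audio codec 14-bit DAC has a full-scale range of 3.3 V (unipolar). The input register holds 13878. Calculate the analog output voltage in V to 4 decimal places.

LSB = 3.3 V / 2^14 = 201.42 µV.
V_out = 0 + 13878 × 0.000201416 V = 2.79525 V.

2.7953 V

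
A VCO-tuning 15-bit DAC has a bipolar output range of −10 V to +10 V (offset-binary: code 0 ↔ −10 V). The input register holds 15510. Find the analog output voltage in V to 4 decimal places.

LSB = 20 V / 2^15 = 0.610 mV.
V_out = (−10) + 15510 × 0.000610352 V = -0.533447 V.

-0.5334 V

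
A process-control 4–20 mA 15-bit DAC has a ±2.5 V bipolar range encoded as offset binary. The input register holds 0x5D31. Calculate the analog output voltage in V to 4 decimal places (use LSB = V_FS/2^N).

1.1403 V

LSB = 5 V / 2^15 = 152.59 µV.
Code 0x5D31 = 23857 decimal.
V_out = (−2.5) + 23857 × 0.000152588 V = 1.14029 V.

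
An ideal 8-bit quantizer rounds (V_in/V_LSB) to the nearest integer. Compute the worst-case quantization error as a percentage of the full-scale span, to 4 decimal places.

Rounding → worst-case error = ½ LSB = V_FS/2^9, so 100/512 = 0.195312 % of full scale.

0.1953 %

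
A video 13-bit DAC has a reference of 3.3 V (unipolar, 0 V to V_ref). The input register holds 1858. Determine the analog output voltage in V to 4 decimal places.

0.7485 V

LSB = 3.3 V / 2^13 = 402.83 µV.
V_out = 0 + 1858 × 0.000402832 V = 0.748462 V.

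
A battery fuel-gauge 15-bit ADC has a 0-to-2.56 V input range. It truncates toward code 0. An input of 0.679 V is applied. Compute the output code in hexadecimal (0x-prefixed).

code 0x21F3 (decimal 8691)

LSB = 2.56 V / 32768 = 78.12 µV.
Input sits at 8691.200 steps above V_low.
So the output code is 8691.
In hexadecimal (0x-prefixed): 0x21F3.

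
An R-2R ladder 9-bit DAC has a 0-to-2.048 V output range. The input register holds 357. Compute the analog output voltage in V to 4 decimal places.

1.4280 V

LSB = 2.048 V / 2^9 = 4.000 mV.
V_out = 0 + 357 × 0.004 V = 1.428 V.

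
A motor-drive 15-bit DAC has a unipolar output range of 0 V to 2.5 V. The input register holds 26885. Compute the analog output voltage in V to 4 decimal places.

2.0512 V

LSB = 2.5 V / 2^15 = 76.29 µV.
V_out = 0 + 26885 × 7.62939e-05 V = 2.05116 V.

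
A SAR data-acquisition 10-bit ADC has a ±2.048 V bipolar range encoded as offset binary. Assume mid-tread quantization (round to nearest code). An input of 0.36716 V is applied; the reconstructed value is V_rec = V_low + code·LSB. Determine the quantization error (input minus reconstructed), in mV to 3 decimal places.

-0.840 mV

LSB = 4.096/2^10 = 4.000 mV.
Scaled input = 603.7900 LSBs, so code = 604.
V_rec = (−2.048) + 604·0.004 = 0.368 V.
V_in − V_rec = -0.00084 V = -0.840 mV.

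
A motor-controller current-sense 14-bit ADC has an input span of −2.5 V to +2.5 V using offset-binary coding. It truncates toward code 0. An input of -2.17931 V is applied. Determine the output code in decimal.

code 1050

Full-scale span = 5 V; LSB = 5/2^14 = 305.18 µV.
(-2.17931 − (−2.5)) / 0.000305176 = 1050.837 LSBs.
Floor → code 1050.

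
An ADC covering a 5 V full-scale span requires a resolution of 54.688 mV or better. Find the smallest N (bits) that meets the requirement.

Number of steps required ≥ 5 V / 54.688 mV = 91.43.
Need 2^N ≥ 91.43; 2^6 = 64, 2^7 = 128.
Minimum N = 7.

7 bits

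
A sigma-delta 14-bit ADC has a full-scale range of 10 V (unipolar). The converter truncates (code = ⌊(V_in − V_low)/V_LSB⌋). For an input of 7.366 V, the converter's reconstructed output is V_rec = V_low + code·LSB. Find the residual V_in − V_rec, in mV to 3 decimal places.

0.277 mV

LSB = 10/2^14 = 0.610 mV.
(V_in − V_low)/LSB = (7.366 − 0)/0.000610352 = 12068.4544 → code 12068 (floor).
Reconstructed: 7.3657227 V.
Error = 7.366 − 7.3657227 = 0.000277344 V = 0.277 mV.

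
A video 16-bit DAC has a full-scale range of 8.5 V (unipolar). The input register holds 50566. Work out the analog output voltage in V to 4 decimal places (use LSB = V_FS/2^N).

6.5584 V

LSB = 8.5 V / 2^16 = 129.70 µV.
V_out = 0 + 50566 × 0.0001297 V = 6.5584 V.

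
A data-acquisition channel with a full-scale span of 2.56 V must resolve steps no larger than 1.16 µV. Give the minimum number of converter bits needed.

22 bits

Number of steps required ≥ 2.56 V / 1.16 µV = 2206896.55.
Need 2^N ≥ 2206896.55; 2^21 = 2097152, 2^22 = 4194304.
Minimum N = 22.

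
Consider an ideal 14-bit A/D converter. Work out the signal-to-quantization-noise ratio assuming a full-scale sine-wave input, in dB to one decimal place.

SNR ≈ 6.02·N + 1.76 dB = 6.02·14 + 1.76 = 86.04 dB.

86.0 dB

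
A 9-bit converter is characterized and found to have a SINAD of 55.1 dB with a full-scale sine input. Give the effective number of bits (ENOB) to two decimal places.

ENOB = (SINAD − 1.76) / 6.02 = (55.1 − 1.76)/6.02 = 8.860.

8.86 bits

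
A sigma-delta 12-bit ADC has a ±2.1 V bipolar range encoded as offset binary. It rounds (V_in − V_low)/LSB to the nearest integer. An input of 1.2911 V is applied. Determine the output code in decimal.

code 3307

LSB = 4.2 V / 4096 = 1.025 mV.
(V_in − V_low)/LSB = (1.2911 − (−2.1)) / 0.00102539 = 3307.130.
So the output code is 3307.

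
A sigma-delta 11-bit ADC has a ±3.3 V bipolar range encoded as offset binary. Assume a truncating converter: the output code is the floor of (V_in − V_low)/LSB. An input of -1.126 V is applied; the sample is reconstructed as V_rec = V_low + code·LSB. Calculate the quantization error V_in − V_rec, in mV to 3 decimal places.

1.930 mV

Step size: 6.6 V ÷ 2^11 = 3.223 mV.
(V_in − V_low)/LSB = (-1.126 − (−3.3))/0.00322266 = 674.5988 → code 674 (floor).
Code 674 maps back to (−3.3) + 674×0.00322266 V = -1.1279297 V.
Difference: 0.00192969 V → 1.930 mV.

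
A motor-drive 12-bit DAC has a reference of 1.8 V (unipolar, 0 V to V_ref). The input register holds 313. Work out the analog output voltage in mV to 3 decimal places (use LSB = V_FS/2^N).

LSB = 1.8 V / 2^12 = 439.45 µV.
V_out = 0 + 313 × 0.000439453 V = 0.137549 V.
= 137.549 mV.

137.549 mV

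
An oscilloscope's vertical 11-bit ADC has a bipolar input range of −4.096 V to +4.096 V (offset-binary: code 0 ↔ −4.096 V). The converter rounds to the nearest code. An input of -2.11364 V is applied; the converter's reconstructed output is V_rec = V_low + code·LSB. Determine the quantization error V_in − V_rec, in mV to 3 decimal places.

-1.640 mV

LSB = 8.192/2^11 = 4.000 mV.
(V_in − V_low)/LSB = (-2.11364 − (−4.096))/0.004 = 495.5900 → code 496 (round).
Reconstructed: -2.112 V.
Difference: -0.00164 V → -1.640 mV.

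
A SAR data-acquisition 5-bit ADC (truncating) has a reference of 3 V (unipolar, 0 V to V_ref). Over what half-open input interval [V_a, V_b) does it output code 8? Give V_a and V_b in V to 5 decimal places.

[0.75000 V, 0.84375 V)

LSB = 3/2^5 = 93.750 mV.
V_a = V_low + 8·LSB = 0.75 V; V_b = V_low + 9·LSB = 0.84375 V.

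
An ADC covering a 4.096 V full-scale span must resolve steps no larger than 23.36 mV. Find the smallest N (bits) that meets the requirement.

8 bits

Number of steps required ≥ 4.096 V / 23.36 mV = 175.34.
Need 2^N ≥ 175.34; 2^7 = 128, 2^8 = 256.
Minimum N = 8.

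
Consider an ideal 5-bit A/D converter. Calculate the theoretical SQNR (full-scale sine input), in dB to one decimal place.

31.9 dB

SNR ≈ 6.02·N + 1.76 dB = 6.02·5 + 1.76 = 31.86 dB.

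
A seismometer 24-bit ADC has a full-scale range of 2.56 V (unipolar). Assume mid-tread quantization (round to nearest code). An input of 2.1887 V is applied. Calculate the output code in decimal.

code 14343864

With 16777216 levels over 2.56 V, one step is 0.15 µV.
(V_in − V_low)/LSB = (2.1887 − 0) / 1.52588e-07 = 14343864.320.
So the output code is 14343864.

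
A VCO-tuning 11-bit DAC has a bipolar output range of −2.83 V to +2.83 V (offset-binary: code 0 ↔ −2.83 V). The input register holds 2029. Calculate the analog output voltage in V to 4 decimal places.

2.7775 V

LSB = 5.66 V / 2^11 = 2.764 mV.
V_out = (−2.83) + 2029 × 0.00276367 V = 2.77749 V.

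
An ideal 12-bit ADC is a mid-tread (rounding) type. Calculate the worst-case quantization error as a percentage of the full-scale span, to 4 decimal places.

0.0122 %

Rounding → worst-case error = ½ LSB = V_FS/2^13, so 100/8192 = 0.012207 % of full scale.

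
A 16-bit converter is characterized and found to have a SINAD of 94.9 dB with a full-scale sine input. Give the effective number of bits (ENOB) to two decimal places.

ENOB = (SINAD − 1.76) / 6.02 = (94.9 − 1.76)/6.02 = 15.472.

15.47 bits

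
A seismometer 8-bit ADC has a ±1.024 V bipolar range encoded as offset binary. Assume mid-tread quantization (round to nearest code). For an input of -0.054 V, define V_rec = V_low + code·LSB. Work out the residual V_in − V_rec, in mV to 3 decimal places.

2.000 mV

Step size: 2.048 V ÷ 2^8 = 8.000 mV.
(V_in − V_low)/LSB = (-0.054 − (−1.024))/0.008 = 121.2500 → code 121 (round).
V_rec = (−1.024) + 121·0.008 = -0.056 V.
Difference: 0.002 V → 2.000 mV.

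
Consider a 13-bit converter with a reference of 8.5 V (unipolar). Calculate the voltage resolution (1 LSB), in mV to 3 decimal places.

1.038 mV

Full-scale span = 8.5 V.
LSB = 8.5 / 2^13 = 8.5 / 8192 = 0.0010376 V = 1.038 mV.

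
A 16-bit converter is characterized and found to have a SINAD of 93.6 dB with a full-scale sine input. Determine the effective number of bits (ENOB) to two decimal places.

ENOB = (SINAD − 1.76) / 6.02 = (93.6 − 1.76)/6.02 = 15.256.

15.26 bits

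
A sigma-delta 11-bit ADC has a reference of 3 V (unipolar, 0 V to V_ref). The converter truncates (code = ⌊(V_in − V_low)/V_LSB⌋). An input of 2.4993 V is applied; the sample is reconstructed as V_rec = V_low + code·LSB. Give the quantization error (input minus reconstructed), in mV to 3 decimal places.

0.277 mV

One LSB is 3 V / 2048 = 1.465 mV.
(2.4993 − 0)/0.00146484 = 1706.1888; ⌊·⌋ gives code 1706.
Code 1706 maps back to 0 + 1706×0.00146484 V = 2.4990234 V.
Error = 2.4993 − 2.4990234 = 0.000276563 V = 0.277 mV.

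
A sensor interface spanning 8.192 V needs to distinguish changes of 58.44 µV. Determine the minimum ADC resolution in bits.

18 bits

Number of steps required ≥ 8.192 V / 58.44 µV = 140177.96.
Need 2^N ≥ 140177.96; 2^17 = 131072, 2^18 = 262144.
Minimum N = 18.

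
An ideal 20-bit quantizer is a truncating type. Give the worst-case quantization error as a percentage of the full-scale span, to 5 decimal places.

0.00010 %

Truncating → worst-case error = 1 LSB = V_FS/2^20, so 100/1048576 = 9.53674e-05 % of full scale.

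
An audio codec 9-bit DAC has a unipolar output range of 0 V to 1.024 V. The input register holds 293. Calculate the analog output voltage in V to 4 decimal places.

LSB = 1.024 V / 2^9 = 2.000 mV.
V_out = 0 + 293 × 0.002 V = 0.586 V.

0.5860 V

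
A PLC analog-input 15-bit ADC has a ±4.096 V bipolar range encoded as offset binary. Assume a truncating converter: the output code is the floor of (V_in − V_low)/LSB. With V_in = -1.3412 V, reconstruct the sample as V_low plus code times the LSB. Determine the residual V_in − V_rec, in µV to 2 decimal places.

50.00 µV

One LSB is 8.192 V / 32768 = 250.00 µV.
(-1.3412 − (−4.096))/0.00025 = 11019.2000; ⌊·⌋ gives code 11019.
Reconstructed: -1.34125 V.
Error = -1.3412 − (−1.34125) = 5e-05 V = 50.00 µV.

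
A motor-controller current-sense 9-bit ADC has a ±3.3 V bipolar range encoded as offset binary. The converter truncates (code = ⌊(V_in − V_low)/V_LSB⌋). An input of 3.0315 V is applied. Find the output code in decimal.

code 491

Full-scale span = 6.6 V; LSB = 6.6/2^9 = 12.891 mV.
(3.0315 − (−3.3)) / 0.0128906 = 491.171 LSBs.
⌊·⌋(491.171) = 491.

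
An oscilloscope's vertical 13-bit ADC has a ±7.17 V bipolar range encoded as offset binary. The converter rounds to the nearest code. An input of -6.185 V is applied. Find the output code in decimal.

code 563

LSB = 14.34 V / 8192 = 1.750 mV.
(-6.185 − (−7.17)) / 0.00175049 = 562.700 LSBs.
Round → code 563.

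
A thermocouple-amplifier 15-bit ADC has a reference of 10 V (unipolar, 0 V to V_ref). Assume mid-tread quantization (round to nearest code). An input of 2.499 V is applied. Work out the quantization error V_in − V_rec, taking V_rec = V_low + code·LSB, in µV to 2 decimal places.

Step size: 10 V ÷ 2^15 = 305.18 µV.
(2.499 − 0)/0.000305176 = 8188.7232; round gives code 8189.
Code 8189 maps back to 0 + 8189×0.000305176 V = 2.4990845 V.
V_in − V_rec = -8.44727e-05 V = -84.47 µV.

-84.47 µV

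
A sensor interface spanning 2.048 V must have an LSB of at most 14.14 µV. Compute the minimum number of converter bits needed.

Number of steps required ≥ 2.048 V / 14.14 µV = 144837.34.
Need 2^N ≥ 144837.34; 2^17 = 131072, 2^18 = 262144.
Minimum N = 18.

18 bits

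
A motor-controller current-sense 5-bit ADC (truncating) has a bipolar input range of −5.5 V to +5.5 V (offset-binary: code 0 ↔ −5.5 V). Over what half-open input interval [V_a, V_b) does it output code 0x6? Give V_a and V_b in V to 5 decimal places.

LSB = 11/2^5 = 343.750 mV.
Code 0x6 = 6 decimal.
V_a = V_low + 6·LSB = -3.4375 V; V_b = V_low + 7·LSB = -3.09375 V.

[-3.43750 V, -3.09375 V)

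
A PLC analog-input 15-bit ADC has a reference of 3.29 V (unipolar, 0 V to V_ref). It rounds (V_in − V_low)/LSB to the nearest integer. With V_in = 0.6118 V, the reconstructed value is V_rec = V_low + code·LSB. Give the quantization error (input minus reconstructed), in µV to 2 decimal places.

45.54 µV

One LSB is 3.29 V / 32768 = 100.40 µV.
(0.6118 − 0)/0.000100403 = 6093.4536; round gives code 6093.
V_rec = 0 + 6093·0.000100403 = 0.61175446 V.
V_in − V_rec = 4.55444e-05 V = 45.54 µV.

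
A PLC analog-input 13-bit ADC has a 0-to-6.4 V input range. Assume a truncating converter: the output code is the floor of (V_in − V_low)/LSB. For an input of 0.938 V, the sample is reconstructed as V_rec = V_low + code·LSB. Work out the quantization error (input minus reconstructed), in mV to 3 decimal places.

0.500 mV

Step size: 6.4 V ÷ 2^13 = 0.781 mV.
(0.938 − 0)/0.00078125 = 1200.6400; ⌊·⌋ gives code 1200.
V_rec = 0 + 1200·0.00078125 = 0.9375 V.
Error = 0.938 − 0.9375 = 0.0005 V = 0.500 mV.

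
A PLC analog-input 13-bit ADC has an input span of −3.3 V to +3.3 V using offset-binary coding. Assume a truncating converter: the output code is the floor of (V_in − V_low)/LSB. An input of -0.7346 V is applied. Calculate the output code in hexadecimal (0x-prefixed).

code 0xC70 (decimal 3184)

With 8192 levels over 6.6 V, one step is 0.806 mV.
Input sits at 3184.206 steps above V_low.
⌊·⌋(3184.206) = 3184.
In hexadecimal (0x-prefixed): 0xC70.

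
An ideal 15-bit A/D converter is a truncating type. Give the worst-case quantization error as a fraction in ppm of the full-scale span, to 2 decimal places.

Truncating → worst-case error = 1 LSB = V_FS/2^15, so 1e+06/32768 = 30.5176 ppm of full scale.

30.52 ppm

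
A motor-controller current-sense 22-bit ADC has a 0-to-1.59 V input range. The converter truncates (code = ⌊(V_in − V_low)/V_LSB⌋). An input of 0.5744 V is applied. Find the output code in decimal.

code 1515225

Full-scale span = 1.59 V; LSB = 1.59/2^22 = 0.38 µV.
(V_in − V_low)/LSB = (0.5744 − 0) / 3.79086e-07 = 1515225.294.
So the output code is 1515225.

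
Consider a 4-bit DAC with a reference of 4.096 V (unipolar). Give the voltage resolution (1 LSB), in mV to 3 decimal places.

256.000 mV

Full-scale span = 4.096 V.
LSB = 4.096 / 2^4 = 4.096 / 16 = 0.256 V = 256.000 mV.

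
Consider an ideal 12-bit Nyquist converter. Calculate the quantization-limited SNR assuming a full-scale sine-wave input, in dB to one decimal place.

SNR ≈ 6.02·N + 1.76 dB = 6.02·12 + 1.76 = 74.00 dB.

74.0 dB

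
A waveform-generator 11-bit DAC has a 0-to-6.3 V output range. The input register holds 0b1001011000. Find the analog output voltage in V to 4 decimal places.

LSB = 6.3 V / 2^11 = 3.076 mV.
Code 0b1001011000 = 600 decimal.
V_out = 0 + 600 × 0.00307617 V = 1.8457 V.

1.8457 V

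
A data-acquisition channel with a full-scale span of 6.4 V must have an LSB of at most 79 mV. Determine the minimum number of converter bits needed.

Number of steps required ≥ 6.4 V / 79 mV = 81.01.
Need 2^N ≥ 81.01; 2^6 = 64, 2^7 = 128.
Minimum N = 7.

7 bits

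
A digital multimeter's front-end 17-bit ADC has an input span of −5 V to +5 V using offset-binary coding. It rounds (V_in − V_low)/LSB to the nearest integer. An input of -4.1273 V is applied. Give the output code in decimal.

Full-scale span = 10 V; LSB = 10/2^17 = 76.29 µV.
(-4.1273 − (−5)) / 7.62939e-05 = 11438.653 LSBs.
So the output code is 11439.

code 11439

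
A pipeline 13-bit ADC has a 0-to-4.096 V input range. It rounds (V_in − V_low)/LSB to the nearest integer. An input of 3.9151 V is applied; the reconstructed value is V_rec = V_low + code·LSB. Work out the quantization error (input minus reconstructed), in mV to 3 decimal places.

Step size: 4.096 V ÷ 2^13 = 0.500 mV.
(V_in − V_low)/LSB = (3.9151 − 0)/0.0005 = 7830.2000 → code 7830 (round).
Code 7830 maps back to 0 + 7830×0.0005 V = 3.915 V.
Difference: 0.0001 V → 0.100 mV.

0.100 mV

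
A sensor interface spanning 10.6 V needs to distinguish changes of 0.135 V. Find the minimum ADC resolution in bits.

7 bits

Number of steps required ≥ 10.6 V / 0.135 V = 78.52.
Need 2^N ≥ 78.52; 2^6 = 64, 2^7 = 128.
Minimum N = 7.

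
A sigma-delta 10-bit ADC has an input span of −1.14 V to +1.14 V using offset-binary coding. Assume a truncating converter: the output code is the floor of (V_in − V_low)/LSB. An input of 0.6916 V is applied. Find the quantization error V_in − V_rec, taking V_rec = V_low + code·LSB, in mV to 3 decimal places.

1.366 mV

LSB = 2.28/2^10 = 2.227 mV.
(0.6916 − (−1.14))/0.00222656 = 822.6133; ⌊·⌋ gives code 822.
Code 822 maps back to (−1.14) + 822×0.00222656 V = 0.69023437 V.
V_in − V_rec = 0.00136563 V = 1.366 mV.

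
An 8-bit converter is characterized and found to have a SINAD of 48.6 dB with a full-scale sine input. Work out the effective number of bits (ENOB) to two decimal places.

ENOB = (SINAD − 1.76) / 6.02 = (48.6 − 1.76)/6.02 = 7.781.

7.78 bits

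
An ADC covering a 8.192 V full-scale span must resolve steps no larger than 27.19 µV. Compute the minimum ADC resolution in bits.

19 bits

Number of steps required ≥ 8.192 V / 27.19 µV = 301287.24.
Need 2^N ≥ 301287.24; 2^18 = 262144, 2^19 = 524288.
Minimum N = 19.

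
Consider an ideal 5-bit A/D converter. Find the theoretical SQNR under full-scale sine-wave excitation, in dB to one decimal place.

SNR ≈ 6.02·N + 1.76 dB = 6.02·5 + 1.76 = 31.86 dB.

31.9 dB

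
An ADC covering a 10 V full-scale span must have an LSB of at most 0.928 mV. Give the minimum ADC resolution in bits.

14 bits

Number of steps required ≥ 10 V / 0.928 mV = 10775.86.
Need 2^N ≥ 10775.86; 2^13 = 8192, 2^14 = 16384.
Minimum N = 14.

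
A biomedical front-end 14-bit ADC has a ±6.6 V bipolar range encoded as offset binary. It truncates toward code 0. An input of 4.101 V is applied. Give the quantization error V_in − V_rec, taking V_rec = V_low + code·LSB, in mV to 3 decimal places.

0.170 mV

One LSB is 13.2 V / 16384 = 0.806 mV.
Scaled input = 13282.2109 LSBs, so code = 13282.
Reconstructed: 4.1008301 V.
Error = 4.101 − 4.1008301 = 0.000169922 V = 0.170 mV.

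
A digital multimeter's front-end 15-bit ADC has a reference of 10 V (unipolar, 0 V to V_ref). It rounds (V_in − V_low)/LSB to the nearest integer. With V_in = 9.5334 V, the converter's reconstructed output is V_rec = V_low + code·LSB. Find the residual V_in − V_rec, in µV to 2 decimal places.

13.77 µV

Step size: 10 V ÷ 2^15 = 305.18 µV.
Scaled input = 31239.0451 LSBs, so code = 31239.
Code 31239 maps back to 0 + 31239×0.000305176 V = 9.5333862 V.
V_in − V_rec = 1.37695e-05 V = 13.77 µV.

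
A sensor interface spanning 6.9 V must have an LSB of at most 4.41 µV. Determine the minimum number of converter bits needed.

Number of steps required ≥ 6.9 V / 4.41 µV = 1564625.85.
Need 2^N ≥ 1564625.85; 2^20 = 1048576, 2^21 = 2097152.
Minimum N = 21.

21 bits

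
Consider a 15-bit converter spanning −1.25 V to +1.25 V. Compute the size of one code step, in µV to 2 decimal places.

76.29 µV

Full-scale span = 2.5 V.
LSB = 2.5 / 2^15 = 2.5 / 32768 = 7.62939e-05 V = 76.29 µV.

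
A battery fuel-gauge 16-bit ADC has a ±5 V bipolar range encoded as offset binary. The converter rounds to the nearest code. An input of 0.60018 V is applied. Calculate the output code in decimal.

code 36701

LSB = 10 V / 65536 = 152.59 µV.
(0.60018 − (−5)) / 0.000152588 = 36701.340 LSBs.
Round → code 36701.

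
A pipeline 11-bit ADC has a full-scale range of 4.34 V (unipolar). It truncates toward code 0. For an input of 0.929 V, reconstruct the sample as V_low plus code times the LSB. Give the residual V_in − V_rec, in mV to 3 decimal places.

Step size: 4.34 V ÷ 2^11 = 2.119 mV.
(0.929 − 0)/0.00211914 = 438.3853; ⌊·⌋ gives code 438.
Reconstructed: 0.92818359 V.
Error = 0.929 − 0.92818359 = 0.000816406 V = 0.816 mV.

0.816 mV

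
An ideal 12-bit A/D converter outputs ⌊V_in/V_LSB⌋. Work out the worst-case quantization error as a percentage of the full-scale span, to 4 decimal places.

Truncating → worst-case error = 1 LSB = V_FS/2^12, so 100/4096 = 0.0244141 % of full scale.

0.0244 %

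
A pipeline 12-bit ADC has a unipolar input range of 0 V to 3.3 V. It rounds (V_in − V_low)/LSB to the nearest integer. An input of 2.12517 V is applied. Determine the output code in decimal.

code 2638

LSB = 3.3 V / 4096 = 0.806 mV.
Input sits at 2637.787 steps above V_low.
So the output code is 2638.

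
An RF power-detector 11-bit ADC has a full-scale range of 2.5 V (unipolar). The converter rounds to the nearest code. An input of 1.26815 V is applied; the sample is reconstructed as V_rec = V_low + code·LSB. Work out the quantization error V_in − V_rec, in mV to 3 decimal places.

-0.161 mV

One LSB is 2.5 V / 2048 = 1.221 mV.
Scaled input = 1038.8685 LSBs, so code = 1039.
Reconstructed: 1.2683105 V.
V_in − V_rec = -0.000160547 V = -0.161 mV.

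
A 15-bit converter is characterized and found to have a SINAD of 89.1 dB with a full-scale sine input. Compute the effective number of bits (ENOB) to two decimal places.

14.51 bits

ENOB = (SINAD − 1.76) / 6.02 = (89.1 − 1.76)/6.02 = 14.508.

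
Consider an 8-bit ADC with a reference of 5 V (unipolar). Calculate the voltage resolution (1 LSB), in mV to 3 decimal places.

19.531 mV

Full-scale span = 5 V.
LSB = 5 / 2^8 = 5 / 256 = 0.0195312 V = 19.531 mV.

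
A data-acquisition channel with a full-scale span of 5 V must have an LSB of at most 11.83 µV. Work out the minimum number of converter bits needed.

19 bits

Number of steps required ≥ 5 V / 11.83 µV = 422654.27.
Need 2^N ≥ 422654.27; 2^18 = 262144, 2^19 = 524288.
Minimum N = 19.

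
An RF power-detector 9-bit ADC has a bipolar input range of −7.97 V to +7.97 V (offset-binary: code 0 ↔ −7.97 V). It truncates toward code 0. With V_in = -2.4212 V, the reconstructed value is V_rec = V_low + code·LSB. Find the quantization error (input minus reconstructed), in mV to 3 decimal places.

LSB = 15.94/2^9 = 31.133 mV.
(V_in − V_low)/LSB = (-2.4212 − (−7.97))/0.0311328 = 178.2300 → code 178 (floor).
Code 178 maps back to (−7.97) + 178×0.0311328 V = -2.4283594 V.
Error = -2.4212 − (−2.4283594) = 0.00715937 V = 7.159 mV.

7.159 mV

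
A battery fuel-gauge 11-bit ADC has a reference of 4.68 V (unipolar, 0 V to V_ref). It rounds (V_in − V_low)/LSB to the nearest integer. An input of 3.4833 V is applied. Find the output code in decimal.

LSB = 4.68 V / 2048 = 2.285 mV.
(3.4833 − 0) / 0.00228516 = 1524.316 LSBs.
round(1524.316) = 1524.

code 1524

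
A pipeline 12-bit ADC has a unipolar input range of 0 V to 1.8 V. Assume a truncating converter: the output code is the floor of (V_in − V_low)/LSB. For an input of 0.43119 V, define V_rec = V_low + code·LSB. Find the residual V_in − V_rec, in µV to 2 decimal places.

LSB = 1.8/2^12 = 439.45 µV.
(0.43119 − 0)/0.000439453 = 981.1968; ⌊·⌋ gives code 981.
V_rec = 0 + 981·0.000439453 = 0.43110352 V.
Error = 0.43119 − 0.43110352 = 8.64844e-05 V = 86.48 µV.

86.48 µV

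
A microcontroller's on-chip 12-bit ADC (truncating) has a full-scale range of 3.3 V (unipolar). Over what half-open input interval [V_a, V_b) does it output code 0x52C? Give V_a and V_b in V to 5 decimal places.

LSB = 3.3/2^12 = 0.806 mV.
Code 0x52C = 1324 decimal.
V_a = V_low + 1324·LSB = 1.0667 V; V_b = V_low + 1325·LSB = 1.0675 V.

[1.06670 V, 1.06750 V)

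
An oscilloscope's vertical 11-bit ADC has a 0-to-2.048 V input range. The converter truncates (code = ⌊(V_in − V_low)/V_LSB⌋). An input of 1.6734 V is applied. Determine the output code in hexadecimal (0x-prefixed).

code 0x689 (decimal 1673)

With 2048 levels over 2.048 V, one step is 1.000 mV.
(V_in − V_low)/LSB = (1.6734 − 0) / 0.001 = 1673.400.
⌊·⌋(1673.400) = 1673.
In hexadecimal (0x-prefixed): 0x689.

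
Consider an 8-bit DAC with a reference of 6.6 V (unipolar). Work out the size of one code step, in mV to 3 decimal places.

25.781 mV

Full-scale span = 6.6 V.
LSB = 6.6 / 2^8 = 6.6 / 256 = 0.0257812 V = 25.781 mV.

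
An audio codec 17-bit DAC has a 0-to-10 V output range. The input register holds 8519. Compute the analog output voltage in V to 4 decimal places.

0.6499 V

LSB = 10 V / 2^17 = 76.29 µV.
V_out = 0 + 8519 × 7.62939e-05 V = 0.649948 V.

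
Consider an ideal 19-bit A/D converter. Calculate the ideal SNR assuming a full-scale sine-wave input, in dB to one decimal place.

SNR ≈ 6.02·N + 1.76 dB = 6.02·19 + 1.76 = 116.14 dB.

116.1 dB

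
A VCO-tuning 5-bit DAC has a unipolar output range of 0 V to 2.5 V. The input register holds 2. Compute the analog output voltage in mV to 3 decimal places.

LSB = 2.5 V / 2^5 = 78.125 mV.
V_out = 0 + 2 × 0.078125 V = 0.15625 V.
= 156.250 mV.

156.250 mV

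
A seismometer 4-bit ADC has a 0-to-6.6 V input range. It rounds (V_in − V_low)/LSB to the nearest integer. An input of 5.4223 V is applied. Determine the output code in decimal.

code 13

LSB = 6.6 V / 16 = 412.500 mV.
Input sits at 13.145 steps above V_low.
round(13.145) = 13.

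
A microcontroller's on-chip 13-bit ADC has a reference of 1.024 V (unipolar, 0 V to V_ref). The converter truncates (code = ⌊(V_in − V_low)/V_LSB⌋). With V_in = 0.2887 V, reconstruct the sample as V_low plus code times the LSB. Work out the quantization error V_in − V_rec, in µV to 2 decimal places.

75.00 µV

One LSB is 1.024 V / 8192 = 125.00 µV.
(V_in − V_low)/LSB = (0.2887 − 0)/0.000125 = 2309.6000 → code 2309 (floor).
Reconstructed: 0.288625 V.
Difference: 7.5e-05 V → 75.00 µV.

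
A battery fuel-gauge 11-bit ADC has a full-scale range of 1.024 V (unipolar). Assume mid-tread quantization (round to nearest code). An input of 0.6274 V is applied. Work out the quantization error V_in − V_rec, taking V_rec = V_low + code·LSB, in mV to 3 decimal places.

Step size: 1.024 V ÷ 2^11 = 0.500 mV.
Scaled input = 1254.8000 LSBs, so code = 1255.
Reconstructed: 0.6275 V.
Difference: -0.0001 V → -0.100 mV.

-0.100 mV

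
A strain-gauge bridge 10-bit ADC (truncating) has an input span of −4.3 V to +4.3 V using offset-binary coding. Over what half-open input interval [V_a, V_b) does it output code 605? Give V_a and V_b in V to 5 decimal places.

LSB = 8.6/2^10 = 8.398 mV.
V_a = V_low + 605·LSB = 0.781055 V; V_b = V_low + 606·LSB = 0.789453 V.

[0.78105 V, 0.78945 V)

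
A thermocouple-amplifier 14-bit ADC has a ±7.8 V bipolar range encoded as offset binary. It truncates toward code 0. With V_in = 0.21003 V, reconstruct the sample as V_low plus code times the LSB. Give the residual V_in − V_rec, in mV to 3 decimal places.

One LSB is 15.6 V / 16384 = 0.952 mV.
(0.21003 − (−7.8))/0.000952148 = 8412.5854; ⌊·⌋ gives code 8412.
Code 8412 maps back to (−7.8) + 8412×0.000952148 V = 0.20947266 V.
Error = 0.21003 − 0.20947266 = 0.000557344 V = 0.557 mV.

0.557 mV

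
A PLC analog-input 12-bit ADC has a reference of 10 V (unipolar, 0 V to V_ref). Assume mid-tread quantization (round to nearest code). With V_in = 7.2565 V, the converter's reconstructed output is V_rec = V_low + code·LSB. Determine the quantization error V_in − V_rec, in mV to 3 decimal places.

0.641 mV

LSB = 10/2^12 = 2.441 mV.
(7.2565 − 0)/0.00244141 = 2972.2624; round gives code 2972.
V_rec = 0 + 2972·0.00244141 = 7.2558594 V.
Difference: 0.000640625 V → 0.641 mV.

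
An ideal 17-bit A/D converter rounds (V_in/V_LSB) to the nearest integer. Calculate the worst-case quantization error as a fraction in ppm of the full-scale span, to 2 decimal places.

Rounding → worst-case error = ½ LSB = V_FS/2^18, so 1e+06/262144 = 3.8147 ppm of full scale.

3.81 ppm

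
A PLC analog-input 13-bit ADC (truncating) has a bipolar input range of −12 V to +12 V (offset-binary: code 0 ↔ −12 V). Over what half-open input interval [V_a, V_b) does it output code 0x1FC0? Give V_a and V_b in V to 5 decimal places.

LSB = 24/2^13 = 2.930 mV.
Code 0x1FC0 = 8128 decimal.
V_a = V_low + 8128·LSB = 11.8125 V; V_b = V_low + 8129·LSB = 11.8154 V.

[11.81250 V, 11.81543 V)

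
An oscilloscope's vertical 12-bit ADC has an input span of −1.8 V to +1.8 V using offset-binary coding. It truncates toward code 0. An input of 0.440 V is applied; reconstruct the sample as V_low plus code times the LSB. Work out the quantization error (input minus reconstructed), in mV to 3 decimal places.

Step size: 3.6 V ÷ 2^12 = 0.879 mV.
(V_in − V_low)/LSB = (0.440 − (−1.8))/0.000878906 = 2548.6222 → code 2548 (floor).
V_rec = (−1.8) + 2548·0.000878906 = 0.43945312 V.
Error = 0.440 − 0.43945312 = 0.000546875 V = 0.547 mV.

0.547 mV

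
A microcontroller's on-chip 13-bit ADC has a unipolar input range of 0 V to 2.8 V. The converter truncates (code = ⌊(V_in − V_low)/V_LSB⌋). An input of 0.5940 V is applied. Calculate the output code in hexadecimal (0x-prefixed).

Full-scale span = 2.8 V; LSB = 2.8/2^13 = 341.80 µV.
(0.5940 − 0) / 0.000341797 = 1737.874 LSBs.
⌊·⌋(1737.874) = 1737.
In hexadecimal (0x-prefixed): 0x6C9.

code 0x6C9 (decimal 1737)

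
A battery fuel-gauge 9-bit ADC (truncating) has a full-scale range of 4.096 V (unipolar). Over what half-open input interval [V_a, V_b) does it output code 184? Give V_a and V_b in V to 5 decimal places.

LSB = 4.096/2^9 = 8.000 mV.
V_a = V_low + 184·LSB = 1.472 V; V_b = V_low + 185·LSB = 1.48 V.

[1.47200 V, 1.48000 V)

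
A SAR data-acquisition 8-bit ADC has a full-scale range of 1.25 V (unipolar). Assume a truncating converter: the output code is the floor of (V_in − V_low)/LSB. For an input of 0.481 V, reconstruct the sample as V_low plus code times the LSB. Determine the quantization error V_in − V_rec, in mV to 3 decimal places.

LSB = 1.25/2^8 = 4.883 mV.
(0.481 − 0)/0.00488281 = 98.5088; ⌊·⌋ gives code 98.
V_rec = 0 + 98·0.00488281 = 0.47851562 V.
V_in − V_rec = 0.00248438 V = 2.484 mV.

2.484 mV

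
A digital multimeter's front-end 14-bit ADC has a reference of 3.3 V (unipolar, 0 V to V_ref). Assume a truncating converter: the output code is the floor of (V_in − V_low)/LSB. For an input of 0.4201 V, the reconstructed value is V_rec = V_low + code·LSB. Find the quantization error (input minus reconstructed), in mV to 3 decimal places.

Step size: 3.3 V ÷ 2^14 = 201.42 µV.
Scaled input = 2085.7328 LSBs, so code = 2085.
Reconstructed: 0.41995239 V.
Error = 0.4201 − 0.41995239 = 0.000147607 V = 0.148 mV.

0.148 mV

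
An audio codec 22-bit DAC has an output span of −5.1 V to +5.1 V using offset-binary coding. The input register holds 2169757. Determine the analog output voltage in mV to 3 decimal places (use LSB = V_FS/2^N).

LSB = 10.2 V / 2^22 = 2.43 µV.
V_out = (−5.1) + 2169757 × 2.43187e-06 V = 0.176566 V.
= 176.566 mV.

176.566 mV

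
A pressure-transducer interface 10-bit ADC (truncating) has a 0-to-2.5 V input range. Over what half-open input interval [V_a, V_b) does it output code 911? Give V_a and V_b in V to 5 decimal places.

[2.22412 V, 2.22656 V)

LSB = 2.5/2^10 = 2.441 mV.
V_a = V_low + 911·LSB = 2.22412 V; V_b = V_low + 912·LSB = 2.22656 V.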